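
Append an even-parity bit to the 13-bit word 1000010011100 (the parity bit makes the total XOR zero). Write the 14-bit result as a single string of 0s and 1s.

10000100111001

XOR of the 13 data bits: 1⊕0⊕0⊕0⊕0⊕1⊕0⊕0⊕1⊕1⊕1⊕0⊕0 = 1
Parity bit = 1 (so all 14 bits XOR to 0).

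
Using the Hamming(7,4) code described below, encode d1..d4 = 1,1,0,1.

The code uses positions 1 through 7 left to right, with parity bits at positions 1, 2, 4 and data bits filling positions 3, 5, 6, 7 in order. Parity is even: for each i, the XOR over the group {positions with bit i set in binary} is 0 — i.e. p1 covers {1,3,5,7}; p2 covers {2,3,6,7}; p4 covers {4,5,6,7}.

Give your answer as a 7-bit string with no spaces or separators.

Place data at non-parity positions: p1 p2 1 p4 1 0 1
p1 (pos 1,3,5,7): XOR of data positions = 1⊕1⊕1 = 1
p2 (pos 2,3,6,7): XOR of data positions = 1⊕0⊕1 = 0
p4 (pos 4,5,6,7): XOR of data positions = 1⊕0⊕1 = 0
Codeword: 1010101

1010101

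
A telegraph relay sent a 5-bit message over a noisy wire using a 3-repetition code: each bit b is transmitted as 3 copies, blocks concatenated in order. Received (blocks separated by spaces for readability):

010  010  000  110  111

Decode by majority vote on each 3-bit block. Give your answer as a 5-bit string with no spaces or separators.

00011

Block 1 (010): 1 one → 0
Block 2 (010): 1 one → 0
Block 3 (000): 0 ones → 0
Block 4 (110): 2 ones → 1
Block 5 (111): 3 ones → 1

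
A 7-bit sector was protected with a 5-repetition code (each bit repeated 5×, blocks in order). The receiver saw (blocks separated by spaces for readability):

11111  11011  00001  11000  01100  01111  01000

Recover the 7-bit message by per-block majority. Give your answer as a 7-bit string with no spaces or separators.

Block 1 (11111): 5 ones → 1
Block 2 (11011): 4 ones → 1
Block 3 (00001): 1 one → 0
Block 4 (11000): 2 ones → 0
Block 5 (01100): 2 ones → 0
Block 6 (01111): 4 ones → 1
Block 7 (01000): 1 one → 0

1100010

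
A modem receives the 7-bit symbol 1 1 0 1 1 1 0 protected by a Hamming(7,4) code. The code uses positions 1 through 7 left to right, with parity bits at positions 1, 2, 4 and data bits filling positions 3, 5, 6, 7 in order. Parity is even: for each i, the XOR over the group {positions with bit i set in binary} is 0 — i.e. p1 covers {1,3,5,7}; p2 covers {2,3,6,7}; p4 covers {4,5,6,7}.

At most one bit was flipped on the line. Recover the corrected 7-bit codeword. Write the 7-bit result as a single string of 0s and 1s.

s1 (pos 1,3,5,7): 1⊕0⊕1⊕0 = 0
s2 (pos 2,3,6,7): 1⊕0⊕1⊕0 = 0
s4 (pos 4,5,6,7): 1⊕1⊕1⊕0 = 1
Syndrome s4…s1 = 100 → error at position 4.
Flip position 4: 1101110 → 1100110

1100110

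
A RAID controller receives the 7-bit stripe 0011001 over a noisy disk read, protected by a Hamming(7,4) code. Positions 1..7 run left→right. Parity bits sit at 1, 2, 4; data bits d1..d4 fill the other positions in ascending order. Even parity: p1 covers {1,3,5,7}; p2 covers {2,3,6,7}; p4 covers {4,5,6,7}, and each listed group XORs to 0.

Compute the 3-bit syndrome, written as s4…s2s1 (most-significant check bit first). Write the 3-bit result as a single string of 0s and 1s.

s1 (pos 1,3,5,7): 0⊕1⊕0⊕1 = 0
s2 (pos 2,3,6,7): 0⊕1⊕0⊕1 = 0
s4 (pos 4,5,6,7): 1⊕0⊕0⊕1 = 0
Syndrome s4…s1 = 000 → no error.

000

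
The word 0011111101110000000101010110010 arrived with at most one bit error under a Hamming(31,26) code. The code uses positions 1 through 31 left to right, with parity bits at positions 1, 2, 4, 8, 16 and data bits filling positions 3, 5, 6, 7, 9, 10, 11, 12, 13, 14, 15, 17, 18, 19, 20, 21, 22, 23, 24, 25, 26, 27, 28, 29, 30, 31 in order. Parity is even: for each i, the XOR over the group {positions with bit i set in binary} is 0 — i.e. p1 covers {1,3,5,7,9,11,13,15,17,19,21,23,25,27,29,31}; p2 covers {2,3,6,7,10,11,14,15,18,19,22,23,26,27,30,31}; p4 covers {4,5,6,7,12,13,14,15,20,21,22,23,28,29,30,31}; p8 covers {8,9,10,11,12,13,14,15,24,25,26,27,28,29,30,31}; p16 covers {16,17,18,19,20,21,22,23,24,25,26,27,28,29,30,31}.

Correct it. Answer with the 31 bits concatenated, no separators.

s1 (pos 1,3,5,7,9,11,13,15,17,19,21,23,25,27,29,31): 0⊕1⊕1⊕1⊕0⊕1⊕0⊕0⊕0⊕0⊕0⊕0⊕0⊕1⊕0⊕0 = 1
s2 (pos 2,3,6,7,10,11,14,15,18,19,22,23,26,27,30,31): 0⊕1⊕1⊕1⊕1⊕1⊕0⊕0⊕0⊕0⊕1⊕0⊕1⊕1⊕1⊕0 = 1
s4 (pos 4,5,6,7,12,13,14,15,20,21,22,23,28,29,30,31): 1⊕1⊕1⊕1⊕1⊕0⊕0⊕0⊕1⊕0⊕1⊕0⊕0⊕0⊕1⊕0 = 0
s8 (pos 8,9,10,11,12,13,14,15,24,25,26,27,28,29,30,31): 1⊕0⊕1⊕1⊕1⊕0⊕0⊕0⊕1⊕0⊕1⊕1⊕0⊕0⊕1⊕0 = 0
s16 (pos 16,17,18,19,20,21,22,23,24,25,26,27,28,29,30,31): 0⊕0⊕0⊕0⊕1⊕0⊕1⊕0⊕1⊕0⊕1⊕1⊕0⊕0⊕1⊕0 = 0
Syndrome s16…s1 = 00011 → error at position 3.
Flip position 3: 0011111101110000000101010110010 → 0001111101110000000101010110010

0001111101110000000101010110010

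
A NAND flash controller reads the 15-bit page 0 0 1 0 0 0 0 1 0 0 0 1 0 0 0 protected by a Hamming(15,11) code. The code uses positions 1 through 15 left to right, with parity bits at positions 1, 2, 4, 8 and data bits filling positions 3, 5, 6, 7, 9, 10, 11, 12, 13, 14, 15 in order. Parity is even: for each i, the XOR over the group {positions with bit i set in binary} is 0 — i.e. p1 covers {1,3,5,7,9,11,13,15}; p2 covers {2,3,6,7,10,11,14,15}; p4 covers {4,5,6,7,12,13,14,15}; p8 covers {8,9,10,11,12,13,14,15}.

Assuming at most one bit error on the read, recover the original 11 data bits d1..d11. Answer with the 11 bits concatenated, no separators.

10010001000

s1 (pos 1,3,5,7,9,11,13,15): 0⊕1⊕0⊕0⊕0⊕0⊕0⊕0 = 1
s2 (pos 2,3,6,7,10,11,14,15): 0⊕1⊕0⊕0⊕0⊕0⊕0⊕0 = 1
s4 (pos 4,5,6,7,12,13,14,15): 0⊕0⊕0⊕0⊕1⊕0⊕0⊕0 = 1
s8 (pos 8,9,10,11,12,13,14,15): 1⊕0⊕0⊕0⊕1⊕0⊕0⊕0 = 0
Syndrome s8…s1 = 0111 → error at position 7.
Flip position 7: 001000010001000 → 001000110001000
Read data bits from positions 3,5,6,7,9,10,11,12,13,14,15: 10010001000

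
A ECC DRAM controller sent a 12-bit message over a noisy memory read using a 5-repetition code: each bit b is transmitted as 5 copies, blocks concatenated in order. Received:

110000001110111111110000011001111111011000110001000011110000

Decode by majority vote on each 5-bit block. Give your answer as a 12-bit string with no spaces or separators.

001101110010

Block 1 (11000): 2 ones → 0
Block 2 (00011): 2 ones → 0
Block 3 (10111): 4 ones → 1
Block 4 (11111): 5 ones → 1
Block 5 (00000): 0 ones → 0
Block 6 (11001): 3 ones → 1
Block 7 (11111): 5 ones → 1
Block 8 (10110): 3 ones → 1
Block 9 (00110): 2 ones → 0
Block 10 (00100): 1 one → 0
Block 11 (00111): 3 ones → 1
Block 12 (10000): 1 one → 0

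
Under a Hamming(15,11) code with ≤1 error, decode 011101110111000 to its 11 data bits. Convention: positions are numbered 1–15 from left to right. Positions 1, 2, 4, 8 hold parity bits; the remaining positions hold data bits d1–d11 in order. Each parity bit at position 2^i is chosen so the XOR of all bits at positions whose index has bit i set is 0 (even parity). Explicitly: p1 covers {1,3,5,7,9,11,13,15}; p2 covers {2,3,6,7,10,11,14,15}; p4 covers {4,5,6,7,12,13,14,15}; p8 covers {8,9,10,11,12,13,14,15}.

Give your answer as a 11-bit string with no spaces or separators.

s1 (pos 1,3,5,7,9,11,13,15): 0⊕1⊕0⊕1⊕0⊕1⊕0⊕0 = 1
s2 (pos 2,3,6,7,10,11,14,15): 1⊕1⊕1⊕1⊕1⊕1⊕0⊕0 = 0
s4 (pos 4,5,6,7,12,13,14,15): 1⊕0⊕1⊕1⊕1⊕0⊕0⊕0 = 0
s8 (pos 8,9,10,11,12,13,14,15): 1⊕0⊕1⊕1⊕1⊕0⊕0⊕0 = 0
Syndrome s8…s1 = 0001 → error at position 1.
Flip position 1: 011101110111000 → 111101110111000
Read data bits from positions 3,5,6,7,9,10,11,12,13,14,15: 10110111000

10110111000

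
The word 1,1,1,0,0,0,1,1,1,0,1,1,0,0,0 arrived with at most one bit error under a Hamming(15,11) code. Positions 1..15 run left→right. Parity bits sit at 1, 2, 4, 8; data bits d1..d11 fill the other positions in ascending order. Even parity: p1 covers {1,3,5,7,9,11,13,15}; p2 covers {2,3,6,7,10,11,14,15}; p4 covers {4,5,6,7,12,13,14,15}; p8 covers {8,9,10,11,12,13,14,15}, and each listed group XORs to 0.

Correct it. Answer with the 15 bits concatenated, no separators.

011000111011000

s1 (pos 1,3,5,7,9,11,13,15): 1⊕1⊕0⊕1⊕1⊕1⊕0⊕0 = 1
s2 (pos 2,3,6,7,10,11,14,15): 1⊕1⊕0⊕1⊕0⊕1⊕0⊕0 = 0
s4 (pos 4,5,6,7,12,13,14,15): 0⊕0⊕0⊕1⊕1⊕0⊕0⊕0 = 0
s8 (pos 8,9,10,11,12,13,14,15): 1⊕1⊕0⊕1⊕1⊕0⊕0⊕0 = 0
Syndrome s8…s1 = 0001 → error at position 1.
Flip position 1: 111000111011000 → 011000111011000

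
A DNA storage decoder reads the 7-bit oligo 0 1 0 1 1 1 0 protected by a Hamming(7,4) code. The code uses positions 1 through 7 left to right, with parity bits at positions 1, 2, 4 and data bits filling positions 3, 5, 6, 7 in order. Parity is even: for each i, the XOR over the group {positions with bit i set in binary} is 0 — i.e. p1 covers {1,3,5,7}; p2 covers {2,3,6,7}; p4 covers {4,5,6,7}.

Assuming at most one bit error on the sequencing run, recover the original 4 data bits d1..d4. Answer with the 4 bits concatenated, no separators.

0010

s1 (pos 1,3,5,7): 0⊕0⊕1⊕0 = 1
s2 (pos 2,3,6,7): 1⊕0⊕1⊕0 = 0
s4 (pos 4,5,6,7): 1⊕1⊕1⊕0 = 1
Syndrome s4…s1 = 101 → error at position 5.
Flip position 5: 0101110 → 0101010
Read data bits from positions 3,5,6,7: 0010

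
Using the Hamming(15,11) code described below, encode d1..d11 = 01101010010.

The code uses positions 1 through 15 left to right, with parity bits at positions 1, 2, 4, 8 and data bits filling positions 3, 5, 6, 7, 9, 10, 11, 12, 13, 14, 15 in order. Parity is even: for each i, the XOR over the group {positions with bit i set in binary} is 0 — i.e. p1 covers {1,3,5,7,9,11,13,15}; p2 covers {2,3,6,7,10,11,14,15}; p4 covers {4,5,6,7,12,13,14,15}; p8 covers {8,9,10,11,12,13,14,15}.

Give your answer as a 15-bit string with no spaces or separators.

Place data at non-parity positions: p1 p2 0 p4 1 1 0 p8 1 0 1 0 0 1 0
p1 (pos 1,3,5,7,9,11,13,15): XOR of data positions = 0⊕1⊕0⊕1⊕1⊕0⊕0 = 1
p2 (pos 2,3,6,7,10,11,14,15): XOR of data positions = 0⊕1⊕0⊕0⊕1⊕1⊕0 = 1
p4 (pos 4,5,6,7,12,13,14,15): XOR of data positions = 1⊕1⊕0⊕0⊕0⊕1⊕0 = 1
p8 (pos 8,9,10,11,12,13,14,15): XOR of data positions = 1⊕0⊕1⊕0⊕0⊕1⊕0 = 1
Codeword: 110111011010010

110111011010010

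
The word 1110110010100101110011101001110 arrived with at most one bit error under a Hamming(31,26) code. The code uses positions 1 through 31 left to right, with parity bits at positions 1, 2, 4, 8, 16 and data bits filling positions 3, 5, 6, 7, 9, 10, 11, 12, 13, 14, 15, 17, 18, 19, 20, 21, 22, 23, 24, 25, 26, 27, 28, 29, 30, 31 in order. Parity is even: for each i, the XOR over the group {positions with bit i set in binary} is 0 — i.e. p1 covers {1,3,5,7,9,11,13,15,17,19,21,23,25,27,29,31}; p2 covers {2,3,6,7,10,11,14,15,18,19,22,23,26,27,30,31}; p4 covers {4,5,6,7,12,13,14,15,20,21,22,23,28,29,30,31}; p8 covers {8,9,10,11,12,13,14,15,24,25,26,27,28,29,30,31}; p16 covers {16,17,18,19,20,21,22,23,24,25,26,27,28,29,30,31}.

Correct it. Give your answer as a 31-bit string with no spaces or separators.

s1 (pos 1,3,5,7,9,11,13,15,17,19,21,23,25,27,29,31): 1⊕1⊕1⊕0⊕1⊕1⊕0⊕0⊕1⊕0⊕1⊕1⊕1⊕0⊕1⊕0 = 0
s2 (pos 2,3,6,7,10,11,14,15,18,19,22,23,26,27,30,31): 1⊕1⊕1⊕0⊕0⊕1⊕1⊕0⊕1⊕0⊕1⊕1⊕0⊕0⊕1⊕0 = 1
s4 (pos 4,5,6,7,12,13,14,15,20,21,22,23,28,29,30,31): 0⊕1⊕1⊕0⊕0⊕0⊕1⊕0⊕0⊕1⊕1⊕1⊕1⊕1⊕1⊕0 = 1
s8 (pos 8,9,10,11,12,13,14,15,24,25,26,27,28,29,30,31): 0⊕1⊕0⊕1⊕0⊕0⊕1⊕0⊕0⊕1⊕0⊕0⊕1⊕1⊕1⊕0 = 1
s16 (pos 16,17,18,19,20,21,22,23,24,25,26,27,28,29,30,31): 1⊕1⊕1⊕0⊕0⊕1⊕1⊕1⊕0⊕1⊕0⊕0⊕1⊕1⊕1⊕0 = 0
Syndrome s16…s1 = 01110 → error at position 14.
Flip position 14: 1110110010100101110011101001110 → 1110110010100001110011101001110

1110110010100001110011101001110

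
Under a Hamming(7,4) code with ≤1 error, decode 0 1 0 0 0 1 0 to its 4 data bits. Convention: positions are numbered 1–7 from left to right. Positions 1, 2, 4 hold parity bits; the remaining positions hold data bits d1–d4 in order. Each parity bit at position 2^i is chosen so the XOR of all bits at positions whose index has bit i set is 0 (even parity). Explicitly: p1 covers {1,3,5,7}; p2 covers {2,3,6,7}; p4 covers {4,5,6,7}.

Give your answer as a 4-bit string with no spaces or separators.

0010

s1 (pos 1,3,5,7): 0⊕0⊕0⊕0 = 0
s2 (pos 2,3,6,7): 1⊕0⊕1⊕0 = 0
s4 (pos 4,5,6,7): 0⊕0⊕1⊕0 = 1
Syndrome s4…s1 = 100 → error at position 4.
Flip position 4: 0100010 → 0101010
Read data bits from positions 3,5,6,7: 0010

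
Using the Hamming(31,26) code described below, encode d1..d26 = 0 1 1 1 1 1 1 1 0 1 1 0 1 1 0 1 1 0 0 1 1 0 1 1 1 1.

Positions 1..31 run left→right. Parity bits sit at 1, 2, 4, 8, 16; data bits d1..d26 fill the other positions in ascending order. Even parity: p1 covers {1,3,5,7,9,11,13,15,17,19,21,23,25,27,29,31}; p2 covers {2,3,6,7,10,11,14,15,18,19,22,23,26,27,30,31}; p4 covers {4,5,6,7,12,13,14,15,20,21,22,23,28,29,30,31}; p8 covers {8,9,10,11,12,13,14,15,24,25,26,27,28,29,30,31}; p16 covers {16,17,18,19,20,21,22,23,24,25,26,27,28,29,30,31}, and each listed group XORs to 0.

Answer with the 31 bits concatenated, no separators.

0000111011110110011011001101111

Place data at non-parity positions: p1 p2 0 p4 1 1 1 p8 1 1 1 1 0 1 1 p16 0 1 1 0 1 1 0 0 1 1 0 1 1 1 1
p1 (pos 1,3,5,7,9,11,13,15,17,19,21,23,25,27,29,31): XOR of data positions = 0⊕1⊕1⊕1⊕1⊕0⊕1⊕0⊕1⊕1⊕0⊕1⊕0⊕1⊕1 = 0
p2 (pos 2,3,6,7,10,11,14,15,18,19,22,23,26,27,30,31): XOR of data positions = 0⊕1⊕1⊕1⊕1⊕1⊕1⊕1⊕1⊕1⊕0⊕1⊕0⊕1⊕1 = 0
p4 (pos 4,5,6,7,12,13,14,15,20,21,22,23,28,29,30,31): XOR of data positions = 1⊕1⊕1⊕1⊕0⊕1⊕1⊕0⊕1⊕1⊕0⊕1⊕1⊕1⊕1 = 0
p8 (pos 8,9,10,11,12,13,14,15,24,25,26,27,28,29,30,31): XOR of data positions = 1⊕1⊕1⊕1⊕0⊕1⊕1⊕0⊕1⊕1⊕0⊕1⊕1⊕1⊕1 = 0
p16 (pos 16,17,18,19,20,21,22,23,24,25,26,27,28,29,30,31): XOR of data positions = 0⊕1⊕1⊕0⊕1⊕1⊕0⊕0⊕1⊕1⊕0⊕1⊕1⊕1⊕1 = 0
Codeword: 0000111011110110011011001101111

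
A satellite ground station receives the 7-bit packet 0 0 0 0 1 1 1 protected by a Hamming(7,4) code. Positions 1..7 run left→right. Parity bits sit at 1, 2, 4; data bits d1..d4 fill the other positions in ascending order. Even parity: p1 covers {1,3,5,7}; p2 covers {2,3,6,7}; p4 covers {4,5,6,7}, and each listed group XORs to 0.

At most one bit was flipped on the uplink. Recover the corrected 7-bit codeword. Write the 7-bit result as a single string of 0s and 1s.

s1 (pos 1,3,5,7): 0⊕0⊕1⊕1 = 0
s2 (pos 2,3,6,7): 0⊕0⊕1⊕1 = 0
s4 (pos 4,5,6,7): 0⊕1⊕1⊕1 = 1
Syndrome s4…s1 = 100 → error at position 4.
Flip position 4: 0000111 → 0001111

0001111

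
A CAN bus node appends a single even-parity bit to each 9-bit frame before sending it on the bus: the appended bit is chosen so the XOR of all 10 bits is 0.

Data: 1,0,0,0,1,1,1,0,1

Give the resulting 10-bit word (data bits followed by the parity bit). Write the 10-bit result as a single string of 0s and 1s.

XOR of the 9 data bits: 1⊕0⊕0⊕0⊕1⊕1⊕1⊕0⊕1 = 1
Parity bit = 1 (so all 10 bits XOR to 0).

1000111011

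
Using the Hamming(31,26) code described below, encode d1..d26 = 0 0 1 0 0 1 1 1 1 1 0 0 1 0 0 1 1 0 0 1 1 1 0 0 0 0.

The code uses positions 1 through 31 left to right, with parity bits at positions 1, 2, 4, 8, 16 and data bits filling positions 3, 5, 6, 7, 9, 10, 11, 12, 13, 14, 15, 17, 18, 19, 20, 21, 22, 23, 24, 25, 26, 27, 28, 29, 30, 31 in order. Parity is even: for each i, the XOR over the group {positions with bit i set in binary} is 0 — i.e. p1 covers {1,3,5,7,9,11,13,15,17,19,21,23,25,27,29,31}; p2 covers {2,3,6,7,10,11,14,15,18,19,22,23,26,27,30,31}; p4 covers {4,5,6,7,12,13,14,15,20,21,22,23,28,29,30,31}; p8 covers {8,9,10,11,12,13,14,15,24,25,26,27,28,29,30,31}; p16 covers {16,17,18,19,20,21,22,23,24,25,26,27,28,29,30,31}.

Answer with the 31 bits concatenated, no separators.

Place data at non-parity positions: p1 p2 0 p4 0 1 0 p8 0 1 1 1 1 1 0 p16 0 1 0 0 1 1 0 0 1 1 1 0 0 0 0
p1 (pos 1,3,5,7,9,11,13,15,17,19,21,23,25,27,29,31): XOR of data positions = 0⊕0⊕0⊕0⊕1⊕1⊕0⊕0⊕0⊕1⊕0⊕1⊕1⊕0⊕0 = 1
p2 (pos 2,3,6,7,10,11,14,15,18,19,22,23,26,27,30,31): XOR of data positions = 0⊕1⊕0⊕1⊕1⊕1⊕0⊕1⊕0⊕1⊕0⊕1⊕1⊕0⊕0 = 0
p4 (pos 4,5,6,7,12,13,14,15,20,21,22,23,28,29,30,31): XOR of data positions = 0⊕1⊕0⊕1⊕1⊕1⊕0⊕0⊕1⊕1⊕0⊕0⊕0⊕0⊕0 = 0
p8 (pos 8,9,10,11,12,13,14,15,24,25,26,27,28,29,30,31): XOR of data positions = 0⊕1⊕1⊕1⊕1⊕1⊕0⊕0⊕1⊕1⊕1⊕0⊕0⊕0⊕0 = 0
p16 (pos 16,17,18,19,20,21,22,23,24,25,26,27,28,29,30,31): XOR of data positions = 0⊕1⊕0⊕0⊕1⊕1⊕0⊕0⊕1⊕1⊕1⊕0⊕0⊕0⊕0 = 0
Codeword: 1000010001111100010011001110000

1000010001111100010011001110000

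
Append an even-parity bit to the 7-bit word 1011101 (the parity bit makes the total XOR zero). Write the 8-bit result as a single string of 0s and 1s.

XOR of the 7 data bits: 1⊕0⊕1⊕1⊕1⊕0⊕1 = 1
Parity bit = 1 (so all 8 bits XOR to 0).

10111011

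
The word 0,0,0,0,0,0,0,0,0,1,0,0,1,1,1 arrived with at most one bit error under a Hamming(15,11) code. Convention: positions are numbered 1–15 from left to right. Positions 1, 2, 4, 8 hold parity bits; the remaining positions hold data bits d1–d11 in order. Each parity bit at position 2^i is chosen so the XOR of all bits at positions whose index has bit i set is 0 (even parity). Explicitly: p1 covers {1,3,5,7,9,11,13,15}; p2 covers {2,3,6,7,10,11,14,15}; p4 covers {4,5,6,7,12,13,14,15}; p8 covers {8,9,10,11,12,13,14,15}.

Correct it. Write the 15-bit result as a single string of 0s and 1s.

000001000100111

s1 (pos 1,3,5,7,9,11,13,15): 0⊕0⊕0⊕0⊕0⊕0⊕1⊕1 = 0
s2 (pos 2,3,6,7,10,11,14,15): 0⊕0⊕0⊕0⊕1⊕0⊕1⊕1 = 1
s4 (pos 4,5,6,7,12,13,14,15): 0⊕0⊕0⊕0⊕0⊕1⊕1⊕1 = 1
s8 (pos 8,9,10,11,12,13,14,15): 0⊕0⊕1⊕0⊕0⊕1⊕1⊕1 = 0
Syndrome s8…s1 = 0110 → error at position 6.
Flip position 6: 000000000100111 → 000001000100111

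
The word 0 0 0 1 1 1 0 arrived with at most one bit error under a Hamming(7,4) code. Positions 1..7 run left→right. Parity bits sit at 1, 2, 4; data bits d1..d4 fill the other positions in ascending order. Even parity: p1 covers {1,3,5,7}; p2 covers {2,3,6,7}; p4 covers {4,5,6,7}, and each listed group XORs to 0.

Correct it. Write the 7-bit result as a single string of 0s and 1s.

0001111

s1 (pos 1,3,5,7): 0⊕0⊕1⊕0 = 1
s2 (pos 2,3,6,7): 0⊕0⊕1⊕0 = 1
s4 (pos 4,5,6,7): 1⊕1⊕1⊕0 = 1
Syndrome s4…s1 = 111 → error at position 7.
Flip position 7: 0001110 → 0001111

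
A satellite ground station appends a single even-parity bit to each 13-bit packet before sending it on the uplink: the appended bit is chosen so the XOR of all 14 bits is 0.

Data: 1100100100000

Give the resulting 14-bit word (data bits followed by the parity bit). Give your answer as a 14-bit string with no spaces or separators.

11001001000000

XOR of the 13 data bits: 1⊕1⊕0⊕0⊕1⊕0⊕0⊕1⊕0⊕0⊕0⊕0⊕0 = 0
Parity bit = 0 (so all 14 bits XOR to 0).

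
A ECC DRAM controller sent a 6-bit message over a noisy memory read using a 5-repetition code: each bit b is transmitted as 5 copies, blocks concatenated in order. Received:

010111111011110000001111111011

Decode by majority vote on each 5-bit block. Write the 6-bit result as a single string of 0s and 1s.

111011

Block 1 (01011): 3 ones → 1
Block 2 (11110): 4 ones → 1
Block 3 (11110): 4 ones → 1
Block 4 (00000): 0 ones → 0
Block 5 (11111): 5 ones → 1
Block 6 (11011): 4 ones → 1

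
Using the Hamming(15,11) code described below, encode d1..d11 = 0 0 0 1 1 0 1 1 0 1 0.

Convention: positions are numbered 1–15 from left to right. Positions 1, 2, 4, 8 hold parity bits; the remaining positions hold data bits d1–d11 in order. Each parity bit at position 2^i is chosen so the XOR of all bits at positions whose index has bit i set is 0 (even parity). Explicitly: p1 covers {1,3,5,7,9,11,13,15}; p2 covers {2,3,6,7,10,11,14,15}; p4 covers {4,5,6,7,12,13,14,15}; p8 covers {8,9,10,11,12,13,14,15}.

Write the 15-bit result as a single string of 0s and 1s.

110100101011010

Place data at non-parity positions: p1 p2 0 p4 0 0 1 p8 1 0 1 1 0 1 0
p1 (pos 1,3,5,7,9,11,13,15): XOR of data positions = 0⊕0⊕1⊕1⊕1⊕0⊕0 = 1
p2 (pos 2,3,6,7,10,11,14,15): XOR of data positions = 0⊕0⊕1⊕0⊕1⊕1⊕0 = 1
p4 (pos 4,5,6,7,12,13,14,15): XOR of data positions = 0⊕0⊕1⊕1⊕0⊕1⊕0 = 1
p8 (pos 8,9,10,11,12,13,14,15): XOR of data positions = 1⊕0⊕1⊕1⊕0⊕1⊕0 = 0
Codeword: 110100101011010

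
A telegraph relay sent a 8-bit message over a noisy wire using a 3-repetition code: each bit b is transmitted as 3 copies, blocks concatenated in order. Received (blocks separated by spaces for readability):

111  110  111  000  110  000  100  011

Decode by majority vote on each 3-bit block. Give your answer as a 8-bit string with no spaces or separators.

Block 1 (111): 3 ones → 1
Block 2 (110): 2 ones → 1
Block 3 (111): 3 ones → 1
Block 4 (000): 0 ones → 0
Block 5 (110): 2 ones → 1
Block 6 (000): 0 ones → 0
Block 7 (100): 1 one → 0
Block 8 (011): 2 ones → 1

11101001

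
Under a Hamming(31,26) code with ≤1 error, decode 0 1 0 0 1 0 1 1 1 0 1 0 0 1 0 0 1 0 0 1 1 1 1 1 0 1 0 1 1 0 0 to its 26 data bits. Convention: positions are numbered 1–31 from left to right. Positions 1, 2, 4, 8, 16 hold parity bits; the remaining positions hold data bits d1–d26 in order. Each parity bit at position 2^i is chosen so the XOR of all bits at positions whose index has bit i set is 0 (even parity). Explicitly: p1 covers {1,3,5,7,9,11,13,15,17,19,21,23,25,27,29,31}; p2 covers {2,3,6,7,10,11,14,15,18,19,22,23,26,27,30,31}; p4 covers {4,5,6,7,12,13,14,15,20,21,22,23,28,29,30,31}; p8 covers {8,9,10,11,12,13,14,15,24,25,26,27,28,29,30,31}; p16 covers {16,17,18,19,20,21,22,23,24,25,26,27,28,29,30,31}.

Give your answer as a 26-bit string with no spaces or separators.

01011010010100110110101100

s1 (pos 1,3,5,7,9,11,13,15,17,19,21,23,25,27,29,31): 0⊕0⊕1⊕1⊕1⊕1⊕0⊕0⊕1⊕0⊕1⊕1⊕0⊕0⊕1⊕0 = 0
s2 (pos 2,3,6,7,10,11,14,15,18,19,22,23,26,27,30,31): 1⊕0⊕0⊕1⊕0⊕1⊕1⊕0⊕0⊕0⊕1⊕1⊕1⊕0⊕0⊕0 = 1
s4 (pos 4,5,6,7,12,13,14,15,20,21,22,23,28,29,30,31): 0⊕1⊕0⊕1⊕0⊕0⊕1⊕0⊕1⊕1⊕1⊕1⊕1⊕1⊕0⊕0 = 1
s8 (pos 8,9,10,11,12,13,14,15,24,25,26,27,28,29,30,31): 1⊕1⊕0⊕1⊕0⊕0⊕1⊕0⊕1⊕0⊕1⊕0⊕1⊕1⊕0⊕0 = 0
s16 (pos 16,17,18,19,20,21,22,23,24,25,26,27,28,29,30,31): 0⊕1⊕0⊕0⊕1⊕1⊕1⊕1⊕1⊕0⊕1⊕0⊕1⊕1⊕0⊕0 = 1
Syndrome s16…s1 = 10110 → error at position 22.
Flip position 22: 0100101110100100100111110101100 → 0100101110100100100110110101100
Read data bits from positions 3,5,6,7,9,10,11,12,13,14,15,17,18,19,20,21,22,23,24,25,26,27,28,29,30,31: 01011010010100110110101100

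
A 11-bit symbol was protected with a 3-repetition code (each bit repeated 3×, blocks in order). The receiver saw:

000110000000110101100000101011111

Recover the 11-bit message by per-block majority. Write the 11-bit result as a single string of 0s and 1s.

01001100111

Block 1 (000): 0 ones → 0
Block 2 (110): 2 ones → 1
Block 3 (000): 0 ones → 0
Block 4 (000): 0 ones → 0
Block 5 (110): 2 ones → 1
Block 6 (101): 2 ones → 1
Block 7 (100): 1 one → 0
Block 8 (000): 0 ones → 0
Block 9 (101): 2 ones → 1
Block 10 (011): 2 ones → 1
Block 11 (111): 3 ones → 1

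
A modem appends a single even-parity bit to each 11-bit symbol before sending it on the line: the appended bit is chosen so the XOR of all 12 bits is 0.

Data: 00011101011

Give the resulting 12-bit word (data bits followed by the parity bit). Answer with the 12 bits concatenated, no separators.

XOR of the 11 data bits: 0⊕0⊕0⊕1⊕1⊕1⊕0⊕1⊕0⊕1⊕1 = 0
Parity bit = 0 (so all 12 bits XOR to 0).

000111010110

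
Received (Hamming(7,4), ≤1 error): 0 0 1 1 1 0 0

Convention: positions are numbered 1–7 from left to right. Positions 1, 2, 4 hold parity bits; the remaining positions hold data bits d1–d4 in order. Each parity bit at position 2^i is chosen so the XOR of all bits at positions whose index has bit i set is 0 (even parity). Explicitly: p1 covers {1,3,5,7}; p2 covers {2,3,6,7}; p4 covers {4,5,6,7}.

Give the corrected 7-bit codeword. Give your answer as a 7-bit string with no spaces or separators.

0111100

s1 (pos 1,3,5,7): 0⊕1⊕1⊕0 = 0
s2 (pos 2,3,6,7): 0⊕1⊕0⊕0 = 1
s4 (pos 4,5,6,7): 1⊕1⊕0⊕0 = 0
Syndrome s4…s1 = 010 → error at position 2.
Flip position 2: 0011100 → 0111100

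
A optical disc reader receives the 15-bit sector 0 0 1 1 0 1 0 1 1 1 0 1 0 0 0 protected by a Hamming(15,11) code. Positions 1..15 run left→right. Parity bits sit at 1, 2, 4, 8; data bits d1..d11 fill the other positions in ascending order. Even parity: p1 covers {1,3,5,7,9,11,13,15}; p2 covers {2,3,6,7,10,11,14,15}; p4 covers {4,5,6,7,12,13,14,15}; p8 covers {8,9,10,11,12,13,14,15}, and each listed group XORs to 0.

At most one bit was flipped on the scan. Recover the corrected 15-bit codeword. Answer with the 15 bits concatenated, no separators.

001100011101000

s1 (pos 1,3,5,7,9,11,13,15): 0⊕1⊕0⊕0⊕1⊕0⊕0⊕0 = 0
s2 (pos 2,3,6,7,10,11,14,15): 0⊕1⊕1⊕0⊕1⊕0⊕0⊕0 = 1
s4 (pos 4,5,6,7,12,13,14,15): 1⊕0⊕1⊕0⊕1⊕0⊕0⊕0 = 1
s8 (pos 8,9,10,11,12,13,14,15): 1⊕1⊕1⊕0⊕1⊕0⊕0⊕0 = 0
Syndrome s8…s1 = 0110 → error at position 6.
Flip position 6: 001101011101000 → 001100011101000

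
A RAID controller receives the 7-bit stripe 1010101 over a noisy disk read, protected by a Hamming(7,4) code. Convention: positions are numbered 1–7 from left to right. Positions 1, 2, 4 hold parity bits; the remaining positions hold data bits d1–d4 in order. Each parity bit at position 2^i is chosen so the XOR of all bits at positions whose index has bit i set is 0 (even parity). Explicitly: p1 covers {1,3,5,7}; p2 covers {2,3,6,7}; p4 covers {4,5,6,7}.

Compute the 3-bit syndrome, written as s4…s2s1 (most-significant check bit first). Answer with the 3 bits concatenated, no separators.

s1 (pos 1,3,5,7): 1⊕1⊕1⊕1 = 0
s2 (pos 2,3,6,7): 0⊕1⊕0⊕1 = 0
s4 (pos 4,5,6,7): 0⊕1⊕0⊕1 = 0
Syndrome s4…s1 = 000 → no error.

000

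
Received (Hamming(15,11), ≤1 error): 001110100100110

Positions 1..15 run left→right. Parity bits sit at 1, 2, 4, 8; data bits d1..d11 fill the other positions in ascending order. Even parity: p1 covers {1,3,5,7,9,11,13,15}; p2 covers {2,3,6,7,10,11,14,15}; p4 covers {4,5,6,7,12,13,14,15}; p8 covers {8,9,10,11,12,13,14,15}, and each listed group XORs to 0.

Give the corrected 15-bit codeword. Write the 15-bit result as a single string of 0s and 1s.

s1 (pos 1,3,5,7,9,11,13,15): 0⊕1⊕1⊕1⊕0⊕0⊕1⊕0 = 0
s2 (pos 2,3,6,7,10,11,14,15): 0⊕1⊕0⊕1⊕1⊕0⊕1⊕0 = 0
s4 (pos 4,5,6,7,12,13,14,15): 1⊕1⊕0⊕1⊕0⊕1⊕1⊕0 = 1
s8 (pos 8,9,10,11,12,13,14,15): 0⊕0⊕1⊕0⊕0⊕1⊕1⊕0 = 1
Syndrome s8…s1 = 1100 → error at position 12.
Flip position 12: 001110100100110 → 001110100101110

001110100101110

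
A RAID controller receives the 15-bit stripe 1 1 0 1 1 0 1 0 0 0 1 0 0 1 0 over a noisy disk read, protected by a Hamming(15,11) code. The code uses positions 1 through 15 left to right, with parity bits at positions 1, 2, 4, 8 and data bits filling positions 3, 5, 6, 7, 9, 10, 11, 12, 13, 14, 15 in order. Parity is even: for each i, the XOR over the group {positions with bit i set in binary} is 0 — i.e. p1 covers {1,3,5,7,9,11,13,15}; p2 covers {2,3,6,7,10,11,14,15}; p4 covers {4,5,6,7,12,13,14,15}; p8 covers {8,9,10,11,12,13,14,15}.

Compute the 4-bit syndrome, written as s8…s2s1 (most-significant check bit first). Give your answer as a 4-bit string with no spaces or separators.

0000

s1 (pos 1,3,5,7,9,11,13,15): 1⊕0⊕1⊕1⊕0⊕1⊕0⊕0 = 0
s2 (pos 2,3,6,7,10,11,14,15): 1⊕0⊕0⊕1⊕0⊕1⊕1⊕0 = 0
s4 (pos 4,5,6,7,12,13,14,15): 1⊕1⊕0⊕1⊕0⊕0⊕1⊕0 = 0
s8 (pos 8,9,10,11,12,13,14,15): 0⊕0⊕0⊕1⊕0⊕0⊕1⊕0 = 0
Syndrome s8…s1 = 0000 → no error.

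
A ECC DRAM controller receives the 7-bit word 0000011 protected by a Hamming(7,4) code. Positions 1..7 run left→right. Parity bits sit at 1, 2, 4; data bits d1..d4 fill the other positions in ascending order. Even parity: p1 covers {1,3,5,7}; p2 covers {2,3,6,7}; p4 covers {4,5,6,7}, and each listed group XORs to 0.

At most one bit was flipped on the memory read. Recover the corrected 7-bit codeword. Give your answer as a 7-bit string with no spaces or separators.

s1 (pos 1,3,5,7): 0⊕0⊕0⊕1 = 1
s2 (pos 2,3,6,7): 0⊕0⊕1⊕1 = 0
s4 (pos 4,5,6,7): 0⊕0⊕1⊕1 = 0
Syndrome s4…s1 = 001 → error at position 1.
Flip position 1: 0000011 → 1000011

1000011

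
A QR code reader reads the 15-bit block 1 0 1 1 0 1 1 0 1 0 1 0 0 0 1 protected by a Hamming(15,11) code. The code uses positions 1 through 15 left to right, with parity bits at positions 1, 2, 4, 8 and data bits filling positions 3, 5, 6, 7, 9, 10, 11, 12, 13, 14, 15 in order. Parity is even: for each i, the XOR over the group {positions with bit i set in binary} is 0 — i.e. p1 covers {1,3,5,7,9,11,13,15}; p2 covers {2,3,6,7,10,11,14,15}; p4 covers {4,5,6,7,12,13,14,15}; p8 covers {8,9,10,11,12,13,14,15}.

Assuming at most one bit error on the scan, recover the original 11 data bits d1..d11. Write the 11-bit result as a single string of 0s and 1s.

s1 (pos 1,3,5,7,9,11,13,15): 1⊕1⊕0⊕1⊕1⊕1⊕0⊕1 = 0
s2 (pos 2,3,6,7,10,11,14,15): 0⊕1⊕1⊕1⊕0⊕1⊕0⊕1 = 1
s4 (pos 4,5,6,7,12,13,14,15): 1⊕0⊕1⊕1⊕0⊕0⊕0⊕1 = 0
s8 (pos 8,9,10,11,12,13,14,15): 0⊕1⊕0⊕1⊕0⊕0⊕0⊕1 = 1
Syndrome s8…s1 = 1010 → error at position 10.
Flip position 10: 101101101010001 → 101101101110001
Read data bits from positions 3,5,6,7,9,10,11,12,13,14,15: 10111110001

10111110001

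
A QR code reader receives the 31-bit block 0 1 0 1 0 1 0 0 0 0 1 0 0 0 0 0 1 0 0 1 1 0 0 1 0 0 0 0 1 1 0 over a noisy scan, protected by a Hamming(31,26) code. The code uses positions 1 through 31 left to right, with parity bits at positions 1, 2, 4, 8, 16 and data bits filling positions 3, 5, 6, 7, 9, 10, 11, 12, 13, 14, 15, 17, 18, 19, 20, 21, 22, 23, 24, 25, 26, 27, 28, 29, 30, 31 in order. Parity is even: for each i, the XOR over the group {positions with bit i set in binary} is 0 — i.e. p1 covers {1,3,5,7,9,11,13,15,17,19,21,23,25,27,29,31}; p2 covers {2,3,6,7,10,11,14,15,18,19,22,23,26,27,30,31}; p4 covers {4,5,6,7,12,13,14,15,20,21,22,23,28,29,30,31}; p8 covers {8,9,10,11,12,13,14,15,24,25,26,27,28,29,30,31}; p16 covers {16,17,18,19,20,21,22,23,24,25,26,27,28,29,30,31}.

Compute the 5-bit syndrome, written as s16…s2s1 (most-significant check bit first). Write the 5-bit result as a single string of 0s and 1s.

00000

s1 (pos 1,3,5,7,9,11,13,15,17,19,21,23,25,27,29,31): 0⊕0⊕0⊕0⊕0⊕1⊕0⊕0⊕1⊕0⊕1⊕0⊕0⊕0⊕1⊕0 = 0
s2 (pos 2,3,6,7,10,11,14,15,18,19,22,23,26,27,30,31): 1⊕0⊕1⊕0⊕0⊕1⊕0⊕0⊕0⊕0⊕0⊕0⊕0⊕0⊕1⊕0 = 0
s4 (pos 4,5,6,7,12,13,14,15,20,21,22,23,28,29,30,31): 1⊕0⊕1⊕0⊕0⊕0⊕0⊕0⊕1⊕1⊕0⊕0⊕0⊕1⊕1⊕0 = 0
s8 (pos 8,9,10,11,12,13,14,15,24,25,26,27,28,29,30,31): 0⊕0⊕0⊕1⊕0⊕0⊕0⊕0⊕1⊕0⊕0⊕0⊕0⊕1⊕1⊕0 = 0
s16 (pos 16,17,18,19,20,21,22,23,24,25,26,27,28,29,30,31): 0⊕1⊕0⊕0⊕1⊕1⊕0⊕0⊕1⊕0⊕0⊕0⊕0⊕1⊕1⊕0 = 0
Syndrome s16…s1 = 00000 → no error.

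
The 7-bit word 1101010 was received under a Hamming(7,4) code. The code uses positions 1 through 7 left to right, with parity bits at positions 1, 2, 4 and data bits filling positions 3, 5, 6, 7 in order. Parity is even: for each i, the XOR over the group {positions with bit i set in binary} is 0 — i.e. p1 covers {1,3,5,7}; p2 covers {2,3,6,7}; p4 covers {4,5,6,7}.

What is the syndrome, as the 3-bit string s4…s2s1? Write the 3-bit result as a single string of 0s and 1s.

s1 (pos 1,3,5,7): 1⊕0⊕0⊕0 = 1
s2 (pos 2,3,6,7): 1⊕0⊕1⊕0 = 0
s4 (pos 4,5,6,7): 1⊕0⊕1⊕0 = 0
Syndrome s4…s1 = 001 → error at position 1.

001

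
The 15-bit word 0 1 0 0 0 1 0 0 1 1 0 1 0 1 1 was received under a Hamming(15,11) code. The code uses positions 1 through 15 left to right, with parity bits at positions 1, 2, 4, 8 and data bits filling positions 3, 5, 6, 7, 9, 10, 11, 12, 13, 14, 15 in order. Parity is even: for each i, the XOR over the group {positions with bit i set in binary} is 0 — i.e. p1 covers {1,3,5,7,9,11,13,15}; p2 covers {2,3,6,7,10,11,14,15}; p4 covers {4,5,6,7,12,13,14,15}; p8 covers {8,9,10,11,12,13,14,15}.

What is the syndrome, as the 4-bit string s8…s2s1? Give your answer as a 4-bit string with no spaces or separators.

1010

s1 (pos 1,3,5,7,9,11,13,15): 0⊕0⊕0⊕0⊕1⊕0⊕0⊕1 = 0
s2 (pos 2,3,6,7,10,11,14,15): 1⊕0⊕1⊕0⊕1⊕0⊕1⊕1 = 1
s4 (pos 4,5,6,7,12,13,14,15): 0⊕0⊕1⊕0⊕1⊕0⊕1⊕1 = 0
s8 (pos 8,9,10,11,12,13,14,15): 0⊕1⊕1⊕0⊕1⊕0⊕1⊕1 = 1
Syndrome s8…s1 = 1010 → error at position 10.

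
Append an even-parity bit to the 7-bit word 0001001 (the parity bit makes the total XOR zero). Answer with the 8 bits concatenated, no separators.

00010010

XOR of the 7 data bits: 0⊕0⊕0⊕1⊕0⊕0⊕1 = 0
Parity bit = 0 (so all 8 bits XOR to 0).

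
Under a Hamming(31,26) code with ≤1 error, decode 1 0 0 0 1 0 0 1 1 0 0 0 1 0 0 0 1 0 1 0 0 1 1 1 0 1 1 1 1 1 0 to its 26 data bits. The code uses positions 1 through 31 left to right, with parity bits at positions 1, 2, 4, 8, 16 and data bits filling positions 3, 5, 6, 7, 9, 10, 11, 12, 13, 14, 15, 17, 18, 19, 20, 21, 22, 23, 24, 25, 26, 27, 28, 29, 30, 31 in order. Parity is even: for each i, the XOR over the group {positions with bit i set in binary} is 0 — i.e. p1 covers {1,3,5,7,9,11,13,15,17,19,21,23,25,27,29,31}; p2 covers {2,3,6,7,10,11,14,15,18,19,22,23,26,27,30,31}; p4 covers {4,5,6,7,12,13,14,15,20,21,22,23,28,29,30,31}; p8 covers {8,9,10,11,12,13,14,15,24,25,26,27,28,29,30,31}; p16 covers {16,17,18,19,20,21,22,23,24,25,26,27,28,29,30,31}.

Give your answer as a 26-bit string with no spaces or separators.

01001000000101001110111110

s1 (pos 1,3,5,7,9,11,13,15,17,19,21,23,25,27,29,31): 1⊕0⊕1⊕0⊕1⊕0⊕1⊕0⊕1⊕1⊕0⊕1⊕0⊕1⊕1⊕0 = 1
s2 (pos 2,3,6,7,10,11,14,15,18,19,22,23,26,27,30,31): 0⊕0⊕0⊕0⊕0⊕0⊕0⊕0⊕0⊕1⊕1⊕1⊕1⊕1⊕1⊕0 = 0
s4 (pos 4,5,6,7,12,13,14,15,20,21,22,23,28,29,30,31): 0⊕1⊕0⊕0⊕0⊕1⊕0⊕0⊕0⊕0⊕1⊕1⊕1⊕1⊕1⊕0 = 1
s8 (pos 8,9,10,11,12,13,14,15,24,25,26,27,28,29,30,31): 1⊕1⊕0⊕0⊕0⊕1⊕0⊕0⊕1⊕0⊕1⊕1⊕1⊕1⊕1⊕0 = 1
s16 (pos 16,17,18,19,20,21,22,23,24,25,26,27,28,29,30,31): 0⊕1⊕0⊕1⊕0⊕0⊕1⊕1⊕1⊕0⊕1⊕1⊕1⊕1⊕1⊕0 = 0
Syndrome s16…s1 = 01101 → error at position 13.
Flip position 13: 1000100110001000101001110111110 → 1000100110000000101001110111110
Read data bits from positions 3,5,6,7,9,10,11,12,13,14,15,17,18,19,20,21,22,23,24,25,26,27,28,29,30,31: 01001000000101001110111110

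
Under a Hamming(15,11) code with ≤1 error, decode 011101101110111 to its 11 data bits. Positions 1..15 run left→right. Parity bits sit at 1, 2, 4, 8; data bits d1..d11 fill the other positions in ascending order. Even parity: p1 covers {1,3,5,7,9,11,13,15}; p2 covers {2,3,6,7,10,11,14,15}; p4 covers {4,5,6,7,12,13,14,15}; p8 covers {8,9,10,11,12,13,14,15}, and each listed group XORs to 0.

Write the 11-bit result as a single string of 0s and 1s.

s1 (pos 1,3,5,7,9,11,13,15): 0⊕1⊕0⊕1⊕1⊕1⊕1⊕1 = 0
s2 (pos 2,3,6,7,10,11,14,15): 1⊕1⊕1⊕1⊕1⊕1⊕1⊕1 = 0
s4 (pos 4,5,6,7,12,13,14,15): 1⊕0⊕1⊕1⊕0⊕1⊕1⊕1 = 0
s8 (pos 8,9,10,11,12,13,14,15): 0⊕1⊕1⊕1⊕0⊕1⊕1⊕1 = 0
Syndrome s8…s1 = 0000 → no error.
Read data bits from positions 3,5,6,7,9,10,11,12,13,14,15: 10111110111

10111110111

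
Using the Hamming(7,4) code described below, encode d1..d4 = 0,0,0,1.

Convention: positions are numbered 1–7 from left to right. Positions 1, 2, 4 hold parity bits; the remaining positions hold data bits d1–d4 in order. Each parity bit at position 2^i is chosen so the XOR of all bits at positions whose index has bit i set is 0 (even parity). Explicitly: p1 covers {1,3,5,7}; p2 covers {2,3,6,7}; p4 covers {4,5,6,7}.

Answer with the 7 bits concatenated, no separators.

Place data at non-parity positions: p1 p2 0 p4 0 0 1
p1 (pos 1,3,5,7): XOR of data positions = 0⊕0⊕1 = 1
p2 (pos 2,3,6,7): XOR of data positions = 0⊕0⊕1 = 1
p4 (pos 4,5,6,7): XOR of data positions = 0⊕0⊕1 = 1
Codeword: 1101001

1101001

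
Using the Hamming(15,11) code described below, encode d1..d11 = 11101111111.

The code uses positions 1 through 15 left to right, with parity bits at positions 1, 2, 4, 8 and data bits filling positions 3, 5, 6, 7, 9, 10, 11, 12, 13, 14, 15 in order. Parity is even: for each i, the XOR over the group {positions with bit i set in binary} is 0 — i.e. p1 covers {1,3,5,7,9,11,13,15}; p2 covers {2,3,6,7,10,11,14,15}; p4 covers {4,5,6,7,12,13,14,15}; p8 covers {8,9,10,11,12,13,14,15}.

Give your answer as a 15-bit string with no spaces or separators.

001011011111111

Place data at non-parity positions: p1 p2 1 p4 1 1 0 p8 1 1 1 1 1 1 1
p1 (pos 1,3,5,7,9,11,13,15): XOR of data positions = 1⊕1⊕0⊕1⊕1⊕1⊕1 = 0
p2 (pos 2,3,6,7,10,11,14,15): XOR of data positions = 1⊕1⊕0⊕1⊕1⊕1⊕1 = 0
p4 (pos 4,5,6,7,12,13,14,15): XOR of data positions = 1⊕1⊕0⊕1⊕1⊕1⊕1 = 0
p8 (pos 8,9,10,11,12,13,14,15): XOR of data positions = 1⊕1⊕1⊕1⊕1⊕1⊕1 = 1
Codeword: 001011011111111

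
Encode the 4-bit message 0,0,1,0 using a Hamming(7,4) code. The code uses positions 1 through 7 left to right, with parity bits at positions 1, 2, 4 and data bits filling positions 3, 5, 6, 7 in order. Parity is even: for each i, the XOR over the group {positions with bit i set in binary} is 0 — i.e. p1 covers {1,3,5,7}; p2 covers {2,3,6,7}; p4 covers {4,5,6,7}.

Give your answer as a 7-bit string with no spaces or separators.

Place data at non-parity positions: p1 p2 0 p4 0 1 0
p1 (pos 1,3,5,7): XOR of data positions = 0⊕0⊕0 = 0
p2 (pos 2,3,6,7): XOR of data positions = 0⊕1⊕0 = 1
p4 (pos 4,5,6,7): XOR of data positions = 0⊕1⊕0 = 1
Codeword: 0101010

0101010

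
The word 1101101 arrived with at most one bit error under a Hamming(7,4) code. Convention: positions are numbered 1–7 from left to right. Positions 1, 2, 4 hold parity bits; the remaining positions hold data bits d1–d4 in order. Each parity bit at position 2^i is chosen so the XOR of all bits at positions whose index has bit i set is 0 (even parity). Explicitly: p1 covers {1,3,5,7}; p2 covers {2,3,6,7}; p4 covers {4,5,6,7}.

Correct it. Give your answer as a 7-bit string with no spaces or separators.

1101001

s1 (pos 1,3,5,7): 1⊕0⊕1⊕1 = 1
s2 (pos 2,3,6,7): 1⊕0⊕0⊕1 = 0
s4 (pos 4,5,6,7): 1⊕1⊕0⊕1 = 1
Syndrome s4…s1 = 101 → error at position 5.
Flip position 5: 1101101 → 1101001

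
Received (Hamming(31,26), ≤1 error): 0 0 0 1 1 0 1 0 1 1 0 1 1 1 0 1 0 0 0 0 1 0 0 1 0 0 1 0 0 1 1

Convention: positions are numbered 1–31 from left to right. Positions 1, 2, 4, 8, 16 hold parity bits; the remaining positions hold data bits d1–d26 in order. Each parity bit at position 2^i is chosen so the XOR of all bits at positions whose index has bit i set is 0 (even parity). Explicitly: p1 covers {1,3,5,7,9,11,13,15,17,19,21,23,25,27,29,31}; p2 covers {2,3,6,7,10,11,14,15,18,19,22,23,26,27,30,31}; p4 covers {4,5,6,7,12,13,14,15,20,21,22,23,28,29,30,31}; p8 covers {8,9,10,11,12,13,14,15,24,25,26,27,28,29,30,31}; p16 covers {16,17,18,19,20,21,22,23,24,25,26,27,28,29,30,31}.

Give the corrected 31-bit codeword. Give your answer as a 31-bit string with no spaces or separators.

0001101011010101000010010010011

s1 (pos 1,3,5,7,9,11,13,15,17,19,21,23,25,27,29,31): 0⊕0⊕1⊕1⊕1⊕0⊕1⊕0⊕0⊕0⊕1⊕0⊕0⊕1⊕0⊕1 = 1
s2 (pos 2,3,6,7,10,11,14,15,18,19,22,23,26,27,30,31): 0⊕0⊕0⊕1⊕1⊕0⊕1⊕0⊕0⊕0⊕0⊕0⊕0⊕1⊕1⊕1 = 0
s4 (pos 4,5,6,7,12,13,14,15,20,21,22,23,28,29,30,31): 1⊕1⊕0⊕1⊕1⊕1⊕1⊕0⊕0⊕1⊕0⊕0⊕0⊕0⊕1⊕1 = 1
s8 (pos 8,9,10,11,12,13,14,15,24,25,26,27,28,29,30,31): 0⊕1⊕1⊕0⊕1⊕1⊕1⊕0⊕1⊕0⊕0⊕1⊕0⊕0⊕1⊕1 = 1
s16 (pos 16,17,18,19,20,21,22,23,24,25,26,27,28,29,30,31): 1⊕0⊕0⊕0⊕0⊕1⊕0⊕0⊕1⊕0⊕0⊕1⊕0⊕0⊕1⊕1 = 0
Syndrome s16…s1 = 01101 → error at position 13.
Flip position 13: 0001101011011101000010010010011 → 0001101011010101000010010010011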